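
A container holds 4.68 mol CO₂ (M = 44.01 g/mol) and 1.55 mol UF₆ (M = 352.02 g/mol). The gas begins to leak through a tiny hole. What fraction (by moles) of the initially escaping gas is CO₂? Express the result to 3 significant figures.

The effusion rate of species i is ∝ p_i/√M_i ∝ n_i/√M_i.
Mole fraction of CO₂ in the effusate = (n_CO₂/√M_CO₂) / (n_CO₂/√M_CO₂ + n_UF₆/√M_UF₆)
= (4.68/√44.01) / (4.68/√44.01 + 1.55/√352.02) = 0.7055/(0.7055 + 0.08261) = 0.895.

0.895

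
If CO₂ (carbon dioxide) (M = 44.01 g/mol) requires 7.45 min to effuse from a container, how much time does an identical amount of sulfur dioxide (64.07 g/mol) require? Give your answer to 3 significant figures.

8.99 min

From Graham's law, t_SO₂/t_CO₂ = √(M_SO₂/M_CO₂) = √(64.07/44.01) = √1.456 = 1.207.
So the time for SO₂ is 7.45 × 1.207 = 8.99 min.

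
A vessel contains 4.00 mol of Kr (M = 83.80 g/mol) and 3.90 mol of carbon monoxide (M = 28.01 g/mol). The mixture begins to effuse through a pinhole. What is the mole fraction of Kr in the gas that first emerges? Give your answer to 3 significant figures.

Each component's effusion rate ∝ (its partial pressure)·(1/√M) ∝ n_i/√M_i.
Mole fraction of Kr in the effusate = (n_Kr/√M_Kr) / (n_Kr/√M_Kr + n_CO/√M_CO)
= (4.00/√83.80) / (4.00/√83.80 + 3.90/√28.01) = 0.4370/(0.4370 + 0.7369) = 0.372.

0.372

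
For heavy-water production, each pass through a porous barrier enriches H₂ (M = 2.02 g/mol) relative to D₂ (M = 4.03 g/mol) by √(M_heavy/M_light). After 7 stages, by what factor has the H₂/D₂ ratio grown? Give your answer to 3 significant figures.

11.2

After 7 stages the ratio has grown by (√(4.03/2.02))^7 = (4.03/2.02)^(7/2).
= 1.99505^(7/2) = 11.2.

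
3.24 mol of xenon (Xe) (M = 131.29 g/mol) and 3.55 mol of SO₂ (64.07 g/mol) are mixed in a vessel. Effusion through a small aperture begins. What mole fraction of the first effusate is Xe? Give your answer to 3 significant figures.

0.389

Rate_i ∝ x_i/√M_i (Graham's law weighted by mole fraction), so the effusate composition follows n_i/√M_i.
So x_Xe in the escaping gas = (n_Xe/√M_Xe) / Σ(n_i/√M_i)
= (3.24/√131.29) / (3.24/√131.29 + 3.55/√64.07) = 0.2828/(0.2828 + 0.4435) = 0.389.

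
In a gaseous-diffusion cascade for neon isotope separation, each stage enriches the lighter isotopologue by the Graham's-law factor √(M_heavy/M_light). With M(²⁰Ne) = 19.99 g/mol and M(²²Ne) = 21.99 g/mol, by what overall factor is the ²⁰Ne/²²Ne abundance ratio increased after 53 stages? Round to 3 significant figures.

Overall factor = α^53 with α = √(21.99/19.99), i.e. (21.99/19.99)^(53/2).
= 1.10005^(53/2) = 12.5.

12.5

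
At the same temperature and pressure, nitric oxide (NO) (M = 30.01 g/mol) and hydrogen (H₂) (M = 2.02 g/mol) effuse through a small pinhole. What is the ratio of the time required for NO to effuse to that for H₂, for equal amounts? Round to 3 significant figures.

3.85

By Graham's law, t_NO/t_H₂ = √(M_NO/M_H₂) = √(30.01/2.02) = √14.86 = 3.85.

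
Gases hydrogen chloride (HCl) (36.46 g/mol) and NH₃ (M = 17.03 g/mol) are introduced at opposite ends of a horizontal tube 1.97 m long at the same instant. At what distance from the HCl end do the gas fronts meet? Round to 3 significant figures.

Distances travelled in equal time are proportional to diffusion rates, so d_HCl/d_NH₃ = √(M_NH₃/M_HCl) = √(17.03/36.46) = 0.6834.
With d_HCl + d_NH₃ = 1.97 m, d_NH₃ = 1.97/(1 + 0.6834) = 1.170 m.
d_HCl = 1.97 − 1.170 = 0.800 m.

0.800 m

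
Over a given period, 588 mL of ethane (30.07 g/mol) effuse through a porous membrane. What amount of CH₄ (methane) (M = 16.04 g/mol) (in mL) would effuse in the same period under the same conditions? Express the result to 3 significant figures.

805 mL

From Graham's law, rate_CH₄/rate_C₂H₆ = √(M_C₂H₆/M_CH₄) = √(30.07/16.04) = √1.875 = 1.369.
So the volume for CH₄ is 588 × 1.369 = 805 mL.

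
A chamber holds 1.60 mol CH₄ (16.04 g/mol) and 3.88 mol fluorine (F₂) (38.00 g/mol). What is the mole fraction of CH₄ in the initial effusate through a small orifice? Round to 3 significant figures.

0.388

Rate_i ∝ x_i/√M_i (Graham's law weighted by mole fraction), so the effusate composition follows n_i/√M_i.
So x_CH₄ in the escaping gas = (n_CH₄/√M_CH₄) / Σ(n_i/√M_i)
= (1.60/√16.04) / (1.60/√16.04 + 3.88/√38.00) = 0.3995/(0.3995 + 0.6294) = 0.388.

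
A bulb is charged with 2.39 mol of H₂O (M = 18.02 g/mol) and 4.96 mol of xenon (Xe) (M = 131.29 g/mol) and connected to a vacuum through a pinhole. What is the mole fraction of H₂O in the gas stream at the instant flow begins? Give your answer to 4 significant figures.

Effusion rate of each component ∝ n_i/√M_i (partial pressure × 1/√M).
x_H₂O(eff) = (n_H₂O/√M_H₂O) / (n_H₂O/√M_H₂O + n_Xe/√M_Xe)
= (2.39/√18.02) / (2.39/√18.02 + 4.96/√131.29) = 0.5630/(0.5630 + 0.4329) = 0.5653.

0.5653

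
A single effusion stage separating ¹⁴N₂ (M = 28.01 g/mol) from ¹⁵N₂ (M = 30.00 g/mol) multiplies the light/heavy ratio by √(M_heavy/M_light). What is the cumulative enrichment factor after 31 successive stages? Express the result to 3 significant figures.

The single-stage factor is √(M_heavy/M_light), so 31 stages give [√(30.00/28.01)]^31 = (30.00/28.01)^(31/2).
= 1.07105^(31/2) = 2.90.

2.90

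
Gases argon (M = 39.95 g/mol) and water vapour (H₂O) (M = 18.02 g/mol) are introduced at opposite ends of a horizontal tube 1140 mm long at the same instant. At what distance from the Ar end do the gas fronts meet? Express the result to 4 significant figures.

458.0 mm

The fronts meet when d_Ar + d_H₂O = L with d_Ar/d_H₂O = √(M_H₂O/M_Ar) (Graham's law). Here √(M_H₂O/M_Ar) = √(18.02/39.95) = 0.6716.
With d_Ar + d_H₂O = 1140 mm, d_H₂O = 1140/(1 + 0.6716) = 682.0 mm.
d_Ar = 1140 − 682.0 = 458.0 mm.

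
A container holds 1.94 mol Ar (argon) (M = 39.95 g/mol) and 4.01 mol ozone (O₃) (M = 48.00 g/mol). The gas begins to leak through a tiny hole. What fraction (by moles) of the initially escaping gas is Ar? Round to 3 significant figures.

0.347

Rate_i ∝ x_i/√M_i (Graham's law weighted by mole fraction), so the effusate composition follows n_i/√M_i.
So x_Ar in the escaping gas = (n_Ar/√M_Ar) / Σ(n_i/√M_i)
= (1.94/√39.95) / (1.94/√39.95 + 4.01/√48.00) = 0.3069/(0.3069 + 0.5788) = 0.347.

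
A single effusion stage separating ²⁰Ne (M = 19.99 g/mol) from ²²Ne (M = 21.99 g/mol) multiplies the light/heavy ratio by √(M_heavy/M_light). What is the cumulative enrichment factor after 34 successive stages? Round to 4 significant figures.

5.058

After 34 stages the ratio has grown by (√(21.99/19.99))^34 = (21.99/19.99)^(34/2).
= 1.10005^17 = 5.058.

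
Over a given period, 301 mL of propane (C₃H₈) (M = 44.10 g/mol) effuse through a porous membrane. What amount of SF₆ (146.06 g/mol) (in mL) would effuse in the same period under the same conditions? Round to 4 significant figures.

Graham's law gives rate_SF₆/rate_C₃H₈ = √(M_C₃H₈/M_SF₆) = √(44.10/146.06) = √0.3019 = 0.5495.
So the volume for SF₆ is 301 × 0.5495 = 165.4 mL.

165.4 mL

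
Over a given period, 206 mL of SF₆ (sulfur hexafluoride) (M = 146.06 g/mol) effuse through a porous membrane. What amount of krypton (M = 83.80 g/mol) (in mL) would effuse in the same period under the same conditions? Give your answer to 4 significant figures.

272.0 mL

By Graham's law, rate_Kr/rate_SF₆ = √(M_SF₆/M_Kr) = √(146.06/83.80) = √1.743 = 1.320.
So the volume for Kr is 206 × 1.320 = 272.0 mL.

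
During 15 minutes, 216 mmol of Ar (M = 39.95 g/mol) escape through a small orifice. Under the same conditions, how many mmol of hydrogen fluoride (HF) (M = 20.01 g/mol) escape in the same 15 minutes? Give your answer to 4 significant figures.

Using Graham's law: rate_HF/rate_Ar = √(M_Ar/M_HF) = √(39.95/20.01) = √1.997 = 1.413.
So the amount for HF is 216 × 1.413 = 305.2 mmol.

305.2 mmol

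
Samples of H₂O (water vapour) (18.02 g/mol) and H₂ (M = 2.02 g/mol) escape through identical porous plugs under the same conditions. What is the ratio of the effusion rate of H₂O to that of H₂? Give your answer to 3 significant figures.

Graham's law gives rate_H₂O/rate_H₂ = √(M_H₂/M_H₂O) = √(2.02/18.02) = √0.1121 = 0.335.

0.335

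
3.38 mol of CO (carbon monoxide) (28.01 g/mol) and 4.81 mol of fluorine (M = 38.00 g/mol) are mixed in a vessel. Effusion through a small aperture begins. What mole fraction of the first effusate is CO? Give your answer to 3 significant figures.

The effusion rate of species i is ∝ p_i/√M_i ∝ n_i/√M_i.
Mole fraction of CO in the effusate = (n_CO/√M_CO) / (n_CO/√M_CO + n_F₂/√M_F₂)
= (3.38/√28.01) / (3.38/√28.01 + 4.81/√38.00) = 0.6386/(0.6386 + 0.7803) = 0.450.

0.450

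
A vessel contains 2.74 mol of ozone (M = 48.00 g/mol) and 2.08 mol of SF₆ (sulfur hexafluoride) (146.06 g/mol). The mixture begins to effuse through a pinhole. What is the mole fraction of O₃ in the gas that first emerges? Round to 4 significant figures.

Effusion rate of each component ∝ n_i/√M_i (partial pressure × 1/√M).
So x_O₃ in the escaping gas = (n_O₃/√M_O₃) / Σ(n_i/√M_i)
= (2.74/√48.00) / (2.74/√48.00 + 2.08/√146.06) = 0.3955/(0.3955 + 0.1721) = 0.6968.

0.6968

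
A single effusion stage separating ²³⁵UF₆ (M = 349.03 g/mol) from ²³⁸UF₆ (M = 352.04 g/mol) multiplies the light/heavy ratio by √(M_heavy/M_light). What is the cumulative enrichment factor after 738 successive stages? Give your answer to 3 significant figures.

Overall factor = α^738 with α = √(352.04/349.03), i.e. (352.04/349.03)^(738/2).
= 1.00862^369 = 23.8.

23.8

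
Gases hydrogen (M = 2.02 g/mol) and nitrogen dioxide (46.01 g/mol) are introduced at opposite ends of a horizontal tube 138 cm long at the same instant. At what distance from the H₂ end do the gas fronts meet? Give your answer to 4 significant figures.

114.1 cm

In equal time, each gas travels a distance ∝ its rate ∝ 1/√M, so d_H₂/d_NO₂ = √(M_NO₂/M_H₂) = √(46.01/2.02) = 4.773.
With d_H₂ + d_NO₂ = 138 cm, d_NO₂ = 138/(1 + 4.773) = 23.91 cm.
d_H₂ = 138 − 23.91 = 114.1 cm.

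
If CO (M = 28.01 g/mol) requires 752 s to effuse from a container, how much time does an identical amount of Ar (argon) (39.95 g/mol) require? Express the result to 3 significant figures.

898 s

By Graham's law, t_Ar/t_CO = √(M_Ar/M_CO) = √(39.95/28.01) = √1.426 = 1.194.
So the time for Ar is 752 × 1.194 = 898 s.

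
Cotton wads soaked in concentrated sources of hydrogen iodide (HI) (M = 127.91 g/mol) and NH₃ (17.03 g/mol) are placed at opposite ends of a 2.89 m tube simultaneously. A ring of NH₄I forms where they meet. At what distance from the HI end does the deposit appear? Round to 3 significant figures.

Graham's law gives d_HI/d_NH₃ = rate_HI/rate_NH₃ = √(M_NH₃/M_HI) = √(17.03/127.91) = 0.3649.
With d_HI + d_NH₃ = 2.89 m, d_NH₃ = 2.89/(1 + 0.3649) = 2.117 m.
d_HI = 2.89 − 2.117 = 0.773 m.

0.773 m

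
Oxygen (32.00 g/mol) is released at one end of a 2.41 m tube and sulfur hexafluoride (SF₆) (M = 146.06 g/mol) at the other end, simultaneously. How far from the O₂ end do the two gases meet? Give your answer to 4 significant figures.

In equal time, each gas travels a distance ∝ its rate ∝ 1/√M, so d_O₂/d_SF₆ = √(M_SF₆/M_O₂) = √(146.06/32.00) = 2.136.
With d_O₂ + d_SF₆ = 2.41 m, d_SF₆ = 2.41/(1 + 2.136) = 0.7684 m.
d_O₂ = 2.41 − 0.7684 = 1.642 m.

1.642 m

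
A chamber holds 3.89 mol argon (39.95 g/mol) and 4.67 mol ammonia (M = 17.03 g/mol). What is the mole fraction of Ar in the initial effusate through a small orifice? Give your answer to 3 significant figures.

0.352

Each component's effusion rate ∝ (its partial pressure)·(1/√M) ∝ n_i/√M_i.
So x_Ar in the escaping gas = (n_Ar/√M_Ar) / Σ(n_i/√M_i)
= (3.89/√39.95) / (3.89/√39.95 + 4.67/√17.03) = 0.6154/(0.6154 + 1.132) = 0.352.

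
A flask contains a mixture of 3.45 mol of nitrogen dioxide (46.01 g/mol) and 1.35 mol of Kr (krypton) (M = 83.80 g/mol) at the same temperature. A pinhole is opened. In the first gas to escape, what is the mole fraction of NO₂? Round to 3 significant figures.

Each component's effusion rate ∝ (its partial pressure)·(1/√M) ∝ n_i/√M_i.
So x_NO₂ in the escaping gas = (n_NO₂/√M_NO₂) / Σ(n_i/√M_i)
= (3.45/√46.01) / (3.45/√46.01 + 1.35/√83.80) = 0.5086/(0.5086 + 0.1475) = 0.775.

0.775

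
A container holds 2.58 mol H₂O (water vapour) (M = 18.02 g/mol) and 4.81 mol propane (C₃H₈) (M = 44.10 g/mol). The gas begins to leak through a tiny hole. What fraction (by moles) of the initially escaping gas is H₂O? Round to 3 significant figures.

0.456

Effusion rate of each component ∝ n_i/√M_i (partial pressure × 1/√M).
Mole fraction of H₂O in the effusate = (n_H₂O/√M_H₂O) / (n_H₂O/√M_H₂O + n_C₃H₈/√M_C₃H₈)
= (2.58/√18.02) / (2.58/√18.02 + 4.81/√44.10) = 0.6078/(0.6078 + 0.7243) = 0.456.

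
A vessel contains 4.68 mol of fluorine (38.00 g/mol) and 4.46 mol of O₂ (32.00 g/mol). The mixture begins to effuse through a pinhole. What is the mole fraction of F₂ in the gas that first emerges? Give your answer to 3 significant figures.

0.491

The effusion rate of species i is ∝ p_i/√M_i ∝ n_i/√M_i.
So x_F₂ in the escaping gas = (n_F₂/√M_F₂) / Σ(n_i/√M_i)
= (4.68/√38.00) / (4.68/√38.00 + 4.46/√32.00) = 0.7592/(0.7592 + 0.7884) = 0.491.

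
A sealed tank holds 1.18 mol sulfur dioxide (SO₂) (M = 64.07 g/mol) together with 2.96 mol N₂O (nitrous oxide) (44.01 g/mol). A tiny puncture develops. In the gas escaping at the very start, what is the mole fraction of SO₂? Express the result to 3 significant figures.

Rate_i ∝ x_i/√M_i (Graham's law weighted by mole fraction), so the effusate composition follows n_i/√M_i.
x_SO₂(eff) = (n_SO₂/√M_SO₂) / (n_SO₂/√M_SO₂ + n_N₂O/√M_N₂O)
= (1.18/√64.07) / (1.18/√64.07 + 2.96/√44.01) = 0.1474/(0.1474 + 0.4462) = 0.248.

0.248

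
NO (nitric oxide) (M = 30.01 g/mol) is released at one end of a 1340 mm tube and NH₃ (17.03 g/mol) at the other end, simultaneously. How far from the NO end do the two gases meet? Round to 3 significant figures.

576 mm

In equal time, each gas travels a distance ∝ its rate ∝ 1/√M, so d_NO/d_NH₃ = √(M_NH₃/M_NO) = √(17.03/30.01) = 0.7533.
With d_NO + d_NH₃ = 1340 mm, d_NH₃ = 1340/(1 + 0.7533) = 764.3 mm.
d_NO = 1340 − 764.3 = 576 mm.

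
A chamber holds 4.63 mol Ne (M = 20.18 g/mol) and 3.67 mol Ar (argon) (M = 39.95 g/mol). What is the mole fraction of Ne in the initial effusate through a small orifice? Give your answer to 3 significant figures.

The effusion rate of species i is ∝ p_i/√M_i ∝ n_i/√M_i.
x_Ne(eff) = (n_Ne/√M_Ne) / (n_Ne/√M_Ne + n_Ar/√M_Ar)
= (4.63/√20.18) / (4.63/√20.18 + 3.67/√39.95) = 1.031/(1.031 + 0.5806) = 0.640.

0.640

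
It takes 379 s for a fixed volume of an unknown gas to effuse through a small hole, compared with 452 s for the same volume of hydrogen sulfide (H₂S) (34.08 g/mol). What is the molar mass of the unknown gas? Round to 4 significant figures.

Graham's law gives t_X/t_H₂S = √(M_X/M_H₂S).
379/452 = 0.8385 = √(M_X/34.08)
M_X = 34.08 × 0.8385² = 34.08 × 0.7031 = 23.96 g/mol

23.96 g/mol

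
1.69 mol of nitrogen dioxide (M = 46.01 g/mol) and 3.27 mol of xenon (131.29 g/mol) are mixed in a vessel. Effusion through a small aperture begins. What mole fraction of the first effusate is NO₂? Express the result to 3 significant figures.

0.466

The effusion rate of species i is ∝ p_i/√M_i ∝ n_i/√M_i.
x_NO₂(eff) = (n_NO₂/√M_NO₂) / (n_NO₂/√M_NO₂ + n_Xe/√M_Xe)
= (1.69/√46.01) / (1.69/√46.01 + 3.27/√131.29) = 0.2491/(0.2491 + 0.2854) = 0.466.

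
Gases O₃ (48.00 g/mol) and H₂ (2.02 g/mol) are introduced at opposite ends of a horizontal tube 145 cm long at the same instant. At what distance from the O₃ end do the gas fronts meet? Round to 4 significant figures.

24.68 cm

In equal time, each gas travels a distance ∝ its rate ∝ 1/√M, so d_O₃/d_H₂ = √(M_H₂/M_O₃) = √(2.02/48.00) = 0.2051.
With d_O₃ + d_H₂ = 145 cm, d_H₂ = 145/(1 + 0.2051) = 120.3 cm.
d_O₃ = 145 − 120.3 = 24.68 cm.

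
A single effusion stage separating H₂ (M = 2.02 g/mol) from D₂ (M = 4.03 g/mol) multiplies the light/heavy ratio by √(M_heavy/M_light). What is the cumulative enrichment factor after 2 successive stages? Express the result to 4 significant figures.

1.995

After 2 stages the ratio has grown by (√(4.03/2.02))^2 = (4.03/2.02)^(2/2).
= 1.99505^1 = 1.995.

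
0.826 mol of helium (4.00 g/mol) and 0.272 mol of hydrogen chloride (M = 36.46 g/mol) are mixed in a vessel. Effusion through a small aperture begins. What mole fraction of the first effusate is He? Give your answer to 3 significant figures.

0.902

Each component's effusion rate ∝ (its partial pressure)·(1/√M) ∝ n_i/√M_i.
x_He(eff) = (n_He/√M_He) / (n_He/√M_He + n_HCl/√M_HCl)
= (0.826/√4.00) / (0.826/√4.00 + 0.272/√36.46) = 0.4130/(0.4130 + 0.04505) = 0.902.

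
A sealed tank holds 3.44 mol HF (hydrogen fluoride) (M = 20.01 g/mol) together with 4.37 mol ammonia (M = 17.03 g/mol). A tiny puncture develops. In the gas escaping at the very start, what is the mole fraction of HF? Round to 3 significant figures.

Rate_i ∝ x_i/√M_i (Graham's law weighted by mole fraction), so the effusate composition follows n_i/√M_i.
So x_HF in the escaping gas = (n_HF/√M_HF) / Σ(n_i/√M_i)
= (3.44/√20.01) / (3.44/√20.01 + 4.37/√17.03) = 0.7690/(0.7690 + 1.059) = 0.421.

0.421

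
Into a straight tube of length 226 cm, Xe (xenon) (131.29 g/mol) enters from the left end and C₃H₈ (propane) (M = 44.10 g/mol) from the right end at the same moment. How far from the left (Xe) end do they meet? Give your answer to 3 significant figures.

The fronts meet when d_Xe + d_C₃H₈ = L with d_Xe/d_C₃H₈ = √(M_C₃H₈/M_Xe) (Graham's law). Here √(M_C₃H₈/M_Xe) = √(44.10/131.29) = 0.5796.
With d_Xe + d_C₃H₈ = 226 cm, d_C₃H₈ = 226/(1 + 0.5796) = 143.1 cm.
d_Xe = 226 − 143.1 = 82.9 cm.

82.9 cm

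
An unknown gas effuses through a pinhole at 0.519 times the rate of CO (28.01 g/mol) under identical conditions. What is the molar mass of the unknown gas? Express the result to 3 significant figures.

From Graham's law, rate_X/rate_CO = √(M_CO/M_X).
0.519 = √(28.01/M_X)
M_X = 28.01 / 0.519² = 28.01 / 0.2694 = 104 g/mol

104 g/mol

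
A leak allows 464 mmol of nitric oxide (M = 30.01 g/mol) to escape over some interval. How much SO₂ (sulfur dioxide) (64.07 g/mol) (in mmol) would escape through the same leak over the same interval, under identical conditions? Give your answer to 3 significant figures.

Graham's law gives rate_SO₂/rate_NO = √(M_NO/M_SO₂) = √(30.01/64.07) = √0.4684 = 0.6844.
So the amount for SO₂ is 464 × 0.6844 = 318 mmol.

318 mmol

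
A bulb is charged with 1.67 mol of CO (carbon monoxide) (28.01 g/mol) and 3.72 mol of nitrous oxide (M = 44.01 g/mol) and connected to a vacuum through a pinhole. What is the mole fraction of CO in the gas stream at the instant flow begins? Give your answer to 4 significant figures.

Each component's effusion rate ∝ (its partial pressure)·(1/√M) ∝ n_i/√M_i.
x_CO(eff) = (n_CO/√M_CO) / (n_CO/√M_CO + n_N₂O/√M_N₂O)
= (1.67/√28.01) / (1.67/√28.01 + 3.72/√44.01) = 0.3155/(0.3155 + 0.5607) = 0.3601.

0.3601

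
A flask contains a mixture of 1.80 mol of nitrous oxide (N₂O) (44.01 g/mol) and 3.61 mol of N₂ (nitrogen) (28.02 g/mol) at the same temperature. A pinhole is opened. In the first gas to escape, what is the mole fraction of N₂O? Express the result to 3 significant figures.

0.285

Each component's effusion rate ∝ (its partial pressure)·(1/√M) ∝ n_i/√M_i.
x_N₂O(eff) = (n_N₂O/√M_N₂O) / (n_N₂O/√M_N₂O + n_N₂/√M_N₂)
= (1.80/√44.01) / (1.80/√44.01 + 3.61/√28.02) = 0.2713/(0.2713 + 0.6820) = 0.285.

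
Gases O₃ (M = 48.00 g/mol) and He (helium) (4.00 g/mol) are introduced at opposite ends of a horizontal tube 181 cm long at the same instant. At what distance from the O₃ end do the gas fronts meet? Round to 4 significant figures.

In equal time, each gas travels a distance ∝ its rate ∝ 1/√M, so d_O₃/d_He = √(M_He/M_O₃) = √(4.00/48.00) = 0.2887.
With d_O₃ + d_He = 181 cm, d_He = 181/(1 + 0.2887) = 140.5 cm.
d_O₃ = 181 − 140.5 = 40.55 cm.

40.55 cm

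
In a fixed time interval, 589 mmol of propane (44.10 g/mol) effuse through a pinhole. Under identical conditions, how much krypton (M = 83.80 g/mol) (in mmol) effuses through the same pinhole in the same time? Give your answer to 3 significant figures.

By Graham's law, rate_Kr/rate_C₃H₈ = √(M_C₃H₈/M_Kr) = √(44.10/83.80) = √0.5263 = 0.7254.
So the amount for Kr is 589 × 0.7254 = 427 mmol.

427 mmol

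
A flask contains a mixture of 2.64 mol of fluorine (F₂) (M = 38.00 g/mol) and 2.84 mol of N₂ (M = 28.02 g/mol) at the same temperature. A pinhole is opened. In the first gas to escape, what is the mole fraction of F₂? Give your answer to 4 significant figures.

Rate_i ∝ x_i/√M_i (Graham's law weighted by mole fraction), so the effusate composition follows n_i/√M_i.
So x_F₂ in the escaping gas = (n_F₂/√M_F₂) / Σ(n_i/√M_i)
= (2.64/√38.00) / (2.64/√38.00 + 2.84/√28.02) = 0.4283/(0.4283 + 0.5365) = 0.4439.

0.4439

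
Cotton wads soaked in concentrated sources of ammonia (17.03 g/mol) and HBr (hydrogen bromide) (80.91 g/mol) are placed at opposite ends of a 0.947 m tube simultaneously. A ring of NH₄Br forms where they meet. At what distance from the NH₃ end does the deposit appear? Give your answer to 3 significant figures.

The fronts meet when d_NH₃ + d_HBr = L with d_NH₃/d_HBr = √(M_HBr/M_NH₃) (Graham's law). Here √(M_HBr/M_NH₃) = √(80.91/17.03) = 2.180.
With d_NH₃ + d_HBr = 0.947 m, d_HBr = 0.947/(1 + 2.180) = 0.2978 m.
d_NH₃ = 0.947 − 0.2978 = 0.649 m.

0.649 m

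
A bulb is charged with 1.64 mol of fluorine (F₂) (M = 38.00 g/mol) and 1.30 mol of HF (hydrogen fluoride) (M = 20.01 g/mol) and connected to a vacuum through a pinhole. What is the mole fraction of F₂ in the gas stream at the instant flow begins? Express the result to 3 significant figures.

0.478

Effusion rate of each component ∝ n_i/√M_i (partial pressure × 1/√M).
So x_F₂ in the escaping gas = (n_F₂/√M_F₂) / Σ(n_i/√M_i)
= (1.64/√38.00) / (1.64/√38.00 + 1.30/√20.01) = 0.2660/(0.2660 + 0.2906) = 0.478.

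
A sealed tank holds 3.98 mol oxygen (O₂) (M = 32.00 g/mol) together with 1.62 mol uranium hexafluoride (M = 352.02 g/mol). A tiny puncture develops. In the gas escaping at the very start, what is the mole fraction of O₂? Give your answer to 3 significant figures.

0.891

Rate_i ∝ x_i/√M_i (Graham's law weighted by mole fraction), so the effusate composition follows n_i/√M_i.
x_O₂(eff) = (n_O₂/√M_O₂) / (n_O₂/√M_O₂ + n_UF₆/√M_UF₆)
= (3.98/√32.00) / (3.98/√32.00 + 1.62/√352.02) = 0.7036/(0.7036 + 0.08634) = 0.891.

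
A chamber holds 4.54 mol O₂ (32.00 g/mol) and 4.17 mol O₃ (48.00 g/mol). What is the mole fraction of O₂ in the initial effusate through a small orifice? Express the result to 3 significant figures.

Each component's effusion rate ∝ (its partial pressure)·(1/√M) ∝ n_i/√M_i.
So x_O₂ in the escaping gas = (n_O₂/√M_O₂) / Σ(n_i/√M_i)
= (4.54/√32.00) / (4.54/√32.00 + 4.17/√48.00) = 0.8026/(0.8026 + 0.6019) = 0.571.

0.571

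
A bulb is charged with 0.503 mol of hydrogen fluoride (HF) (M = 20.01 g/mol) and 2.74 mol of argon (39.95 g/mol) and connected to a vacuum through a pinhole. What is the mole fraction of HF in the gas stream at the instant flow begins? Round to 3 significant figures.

0.206

Effusion rate of each component ∝ n_i/√M_i (partial pressure × 1/√M).
So x_HF in the escaping gas = (n_HF/√M_HF) / Σ(n_i/√M_i)
= (0.503/√20.01) / (0.503/√20.01 + 2.74/√39.95) = 0.1124/(0.1124 + 0.4335) = 0.206.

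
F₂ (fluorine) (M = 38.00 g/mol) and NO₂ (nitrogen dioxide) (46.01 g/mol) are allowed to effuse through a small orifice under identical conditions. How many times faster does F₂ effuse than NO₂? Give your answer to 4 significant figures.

Using Graham's law: rate_F₂/rate_NO₂ = √(M_NO₂/M_F₂) = √(46.01/38.00) = √1.211 = 1.100.

1.100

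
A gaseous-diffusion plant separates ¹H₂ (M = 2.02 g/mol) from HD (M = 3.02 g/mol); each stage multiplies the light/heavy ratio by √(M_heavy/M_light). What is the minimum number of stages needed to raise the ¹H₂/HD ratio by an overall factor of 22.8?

16

With α = √(3.02/2.02) per stage, ln α = ½ ln(1.49505) = 0.2011.
Need α^N ≥ 22.8 ⇒ N ≥ ln(22.8) / ln α = 3.127 / 0.2011 = 15.55.
Minimum whole number of stages: N = 16.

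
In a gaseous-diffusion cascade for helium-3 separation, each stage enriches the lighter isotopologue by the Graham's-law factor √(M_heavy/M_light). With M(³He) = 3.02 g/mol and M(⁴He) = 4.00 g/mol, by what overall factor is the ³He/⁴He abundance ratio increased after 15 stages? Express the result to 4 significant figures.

Overall factor = α^15 with α = √(4.00/3.02), i.e. (4.00/3.02)^(15/2).
= 1.32450^(15/2) = 8.230.

8.230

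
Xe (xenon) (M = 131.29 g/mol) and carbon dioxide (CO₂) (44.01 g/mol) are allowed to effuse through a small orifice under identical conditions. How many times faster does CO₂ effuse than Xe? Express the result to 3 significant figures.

1.73

From Graham's law, rate_CO₂/rate_Xe = √(M_Xe/M_CO₂) = √(131.29/44.01) = √2.983 = 1.73.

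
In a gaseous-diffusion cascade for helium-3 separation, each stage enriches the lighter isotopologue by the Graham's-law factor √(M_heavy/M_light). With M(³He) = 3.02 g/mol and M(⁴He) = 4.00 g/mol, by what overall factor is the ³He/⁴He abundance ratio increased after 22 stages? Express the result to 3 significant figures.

Each stage multiplies the ratio by α = √(4.00/3.02), so after 22 stages the overall factor is α^22 = (4.00/3.02)^(22/2).
= 1.32450^11 = 22.0.

22.0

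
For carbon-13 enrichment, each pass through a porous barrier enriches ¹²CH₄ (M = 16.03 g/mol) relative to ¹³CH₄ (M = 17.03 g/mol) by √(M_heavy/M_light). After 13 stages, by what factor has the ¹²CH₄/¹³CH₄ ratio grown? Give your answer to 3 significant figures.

Each stage multiplies the ratio by α = √(17.03/16.03), so after 13 stages the overall factor is α^13 = (17.03/16.03)^(13/2).
= 1.06238^(13/2) = 1.48.

1.48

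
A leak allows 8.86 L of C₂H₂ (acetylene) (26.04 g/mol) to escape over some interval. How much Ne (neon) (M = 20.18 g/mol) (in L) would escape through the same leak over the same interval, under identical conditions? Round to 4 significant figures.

10.06 L

By Graham's law, rate_Ne/rate_C₂H₂ = √(M_C₂H₂/M_Ne) = √(26.04/20.18) = √1.290 = 1.136.
So the volume for Ne is 8.86 × 1.136 = 10.06 L.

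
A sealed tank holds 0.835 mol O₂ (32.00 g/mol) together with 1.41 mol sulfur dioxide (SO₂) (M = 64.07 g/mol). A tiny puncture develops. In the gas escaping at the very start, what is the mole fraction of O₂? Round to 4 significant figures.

0.4559

The effusion rate of species i is ∝ p_i/√M_i ∝ n_i/√M_i.
x_O₂(eff) = (n_O₂/√M_O₂) / (n_O₂/√M_O₂ + n_SO₂/√M_SO₂)
= (0.835/√32.00) / (0.835/√32.00 + 1.41/√64.07) = 0.1476/(0.1476 + 0.1762) = 0.4559.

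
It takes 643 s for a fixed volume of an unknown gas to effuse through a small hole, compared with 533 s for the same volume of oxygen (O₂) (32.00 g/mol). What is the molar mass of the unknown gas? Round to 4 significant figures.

46.57 g/mol

From Graham's law, t_X/t_O₂ = √(M_X/M_O₂).
643/533 = 1.206 = √(M_X/32.00)
M_X = 32.00 × 1.206² = 32.00 × 1.455 = 46.57 g/mol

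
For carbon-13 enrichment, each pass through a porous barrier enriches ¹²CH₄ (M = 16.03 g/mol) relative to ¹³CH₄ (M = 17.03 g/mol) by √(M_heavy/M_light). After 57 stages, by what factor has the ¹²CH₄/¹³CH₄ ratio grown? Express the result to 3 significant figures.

5.61

Overall factor = α^57 with α = √(17.03/16.03), i.e. (17.03/16.03)^(57/2).
= 1.06238^(57/2) = 5.61.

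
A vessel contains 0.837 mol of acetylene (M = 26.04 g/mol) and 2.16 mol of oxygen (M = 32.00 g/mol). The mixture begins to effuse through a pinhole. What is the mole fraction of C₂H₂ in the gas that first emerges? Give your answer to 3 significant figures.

0.300

Each component's effusion rate ∝ (its partial pressure)·(1/√M) ∝ n_i/√M_i.
x_C₂H₂(eff) = (n_C₂H₂/√M_C₂H₂) / (n_C₂H₂/√M_C₂H₂ + n_O₂/√M_O₂)
= (0.837/√26.04) / (0.837/√26.04 + 2.16/√32.00) = 0.1640/(0.1640 + 0.3818) = 0.300.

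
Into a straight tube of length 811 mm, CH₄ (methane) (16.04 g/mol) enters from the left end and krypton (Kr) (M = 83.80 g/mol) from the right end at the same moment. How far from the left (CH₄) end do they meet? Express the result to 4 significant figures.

In equal time, each gas travels a distance ∝ its rate ∝ 1/√M, so d_CH₄/d_Kr = √(M_Kr/M_CH₄) = √(83.80/16.04) = 2.286.
With d_CH₄ + d_Kr = 811 mm, d_Kr = 811/(1 + 2.286) = 246.8 mm.
d_CH₄ = 811 − 246.8 = 564.2 mm.

564.2 mm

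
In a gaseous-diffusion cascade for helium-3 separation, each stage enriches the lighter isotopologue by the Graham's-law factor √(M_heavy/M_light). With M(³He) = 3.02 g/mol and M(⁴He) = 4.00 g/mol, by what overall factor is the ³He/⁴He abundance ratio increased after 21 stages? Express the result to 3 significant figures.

19.1

After 21 stages the ratio has grown by (√(4.00/3.02))^21 = (4.00/3.02)^(21/2).
= 1.32450^(21/2) = 19.1.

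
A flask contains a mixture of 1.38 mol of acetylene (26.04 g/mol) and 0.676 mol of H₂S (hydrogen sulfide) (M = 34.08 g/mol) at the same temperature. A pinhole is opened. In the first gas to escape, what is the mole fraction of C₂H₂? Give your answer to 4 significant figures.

Each component's effusion rate ∝ (its partial pressure)·(1/√M) ∝ n_i/√M_i.
So x_C₂H₂ in the escaping gas = (n_C₂H₂/√M_C₂H₂) / Σ(n_i/√M_i)
= (1.38/√26.04) / (1.38/√26.04 + 0.676/√34.08) = 0.2704/(0.2704 + 0.1158) = 0.7002.

0.7002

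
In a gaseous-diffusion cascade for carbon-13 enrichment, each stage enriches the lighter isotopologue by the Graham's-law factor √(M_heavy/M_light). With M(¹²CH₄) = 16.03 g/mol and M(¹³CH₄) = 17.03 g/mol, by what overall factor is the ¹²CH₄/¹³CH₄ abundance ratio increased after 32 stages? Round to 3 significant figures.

Overall factor = α^32 with α = √(17.03/16.03), i.e. (17.03/16.03)^(32/2).
= 1.06238^16 = 2.63.

2.63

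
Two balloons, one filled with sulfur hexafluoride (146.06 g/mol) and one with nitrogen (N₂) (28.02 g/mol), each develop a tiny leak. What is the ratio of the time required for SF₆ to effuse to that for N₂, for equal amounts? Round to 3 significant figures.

From Graham's law, t_SF₆/t_N₂ = √(M_SF₆/M_N₂) = √(146.06/28.02) = √5.213 = 2.28.

2.28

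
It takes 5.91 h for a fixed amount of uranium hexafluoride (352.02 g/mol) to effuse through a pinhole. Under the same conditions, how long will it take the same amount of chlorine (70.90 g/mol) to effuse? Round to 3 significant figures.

2.65 h

Graham's law gives t_Cl₂/t_UF₆ = √(M_Cl₂/M_UF₆) = √(70.90/352.02) = √0.2014 = 0.4488.
So the time for Cl₂ is 5.91 × 0.4488 = 2.65 h.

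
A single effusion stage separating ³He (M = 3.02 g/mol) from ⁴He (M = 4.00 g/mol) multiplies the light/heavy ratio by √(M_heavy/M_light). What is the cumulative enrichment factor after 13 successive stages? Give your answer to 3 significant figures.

Overall factor = α^13 with α = √(4.00/3.02), i.e. (4.00/3.02)^(13/2).
= 1.32450^(13/2) = 6.21.

6.21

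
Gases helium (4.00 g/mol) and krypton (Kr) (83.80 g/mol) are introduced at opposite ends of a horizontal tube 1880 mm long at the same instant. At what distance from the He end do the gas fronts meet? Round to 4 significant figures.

1543 mm

Graham's law gives d_He/d_Kr = rate_He/rate_Kr = √(M_Kr/M_He) = √(83.80/4.00) = 4.577.
With d_He + d_Kr = 1880 mm, d_Kr = 1880/(1 + 4.577) = 337.1 mm.
d_He = 1880 − 337.1 = 1543 mm.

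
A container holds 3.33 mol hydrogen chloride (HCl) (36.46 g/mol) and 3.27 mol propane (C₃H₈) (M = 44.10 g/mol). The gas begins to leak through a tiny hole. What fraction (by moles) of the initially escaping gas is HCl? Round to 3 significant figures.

Effusion rate of each component ∝ n_i/√M_i (partial pressure × 1/√M).
So x_HCl in the escaping gas = (n_HCl/√M_HCl) / Σ(n_i/√M_i)
= (3.33/√36.46) / (3.33/√36.46 + 3.27/√44.10) = 0.5515/(0.5515 + 0.4924) = 0.528.

0.528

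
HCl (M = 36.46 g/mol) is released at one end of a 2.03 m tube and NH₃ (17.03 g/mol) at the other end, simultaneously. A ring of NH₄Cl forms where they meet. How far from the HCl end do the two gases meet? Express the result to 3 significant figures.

In equal time, each gas travels a distance ∝ its rate ∝ 1/√M, so d_HCl/d_NH₃ = √(M_NH₃/M_HCl) = √(17.03/36.46) = 0.6834.
With d_HCl + d_NH₃ = 2.03 m, d_NH₃ = 2.03/(1 + 0.6834) = 1.206 m.
d_HCl = 2.03 − 1.206 = 0.824 m.

0.824 m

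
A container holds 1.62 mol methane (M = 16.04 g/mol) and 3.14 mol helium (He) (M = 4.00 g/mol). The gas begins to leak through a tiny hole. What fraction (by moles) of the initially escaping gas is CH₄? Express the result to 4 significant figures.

0.2049

The effusion rate of species i is ∝ p_i/√M_i ∝ n_i/√M_i.
So x_CH₄ in the escaping gas = (n_CH₄/√M_CH₄) / Σ(n_i/√M_i)
= (1.62/√16.04) / (1.62/√16.04 + 3.14/√4.00) = 0.4045/(0.4045 + 1.570) = 0.2049.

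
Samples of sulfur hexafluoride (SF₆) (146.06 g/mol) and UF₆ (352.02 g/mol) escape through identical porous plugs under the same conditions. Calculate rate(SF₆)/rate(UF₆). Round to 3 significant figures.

Since effusion rate ∝ 1/√M, rate_SF₆/rate_UF₆ = √(M_UF₆/M_SF₆) = √(352.02/146.06) = √2.410 = 1.55.

1.55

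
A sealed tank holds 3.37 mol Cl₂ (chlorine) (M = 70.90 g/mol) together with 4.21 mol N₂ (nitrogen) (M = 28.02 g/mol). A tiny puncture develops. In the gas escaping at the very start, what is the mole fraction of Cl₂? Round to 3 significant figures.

0.335

Each component's effusion rate ∝ (its partial pressure)·(1/√M) ∝ n_i/√M_i.
So x_Cl₂ in the escaping gas = (n_Cl₂/√M_Cl₂) / Σ(n_i/√M_i)
= (3.37/√70.90) / (3.37/√70.90 + 4.21/√28.02) = 0.4002/(0.4002 + 0.7953) = 0.335.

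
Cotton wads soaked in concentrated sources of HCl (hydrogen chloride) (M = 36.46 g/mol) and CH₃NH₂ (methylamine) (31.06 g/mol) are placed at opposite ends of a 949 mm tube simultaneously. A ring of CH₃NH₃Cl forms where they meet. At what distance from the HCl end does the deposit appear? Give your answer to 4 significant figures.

The fronts meet when d_HCl + d_CH₃NH₂ = L with d_HCl/d_CH₃NH₂ = √(M_CH₃NH₂/M_HCl) (Graham's law). Here √(M_CH₃NH₂/M_HCl) = √(31.06/36.46) = 0.9230.
With d_HCl + d_CH₃NH₂ = 949 mm, d_CH₃NH₂ = 949/(1 + 0.9230) = 493.5 mm.
d_HCl = 949 − 493.5 = 455.5 mm.

455.5 mm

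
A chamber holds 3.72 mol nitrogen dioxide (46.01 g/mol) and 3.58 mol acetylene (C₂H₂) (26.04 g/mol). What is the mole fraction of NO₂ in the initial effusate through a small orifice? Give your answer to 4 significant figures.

0.4387

Rate_i ∝ x_i/√M_i (Graham's law weighted by mole fraction), so the effusate composition follows n_i/√M_i.
So x_NO₂ in the escaping gas = (n_NO₂/√M_NO₂) / Σ(n_i/√M_i)
= (3.72/√46.01) / (3.72/√46.01 + 3.58/√26.04) = 0.5484/(0.5484 + 0.7016) = 0.4387.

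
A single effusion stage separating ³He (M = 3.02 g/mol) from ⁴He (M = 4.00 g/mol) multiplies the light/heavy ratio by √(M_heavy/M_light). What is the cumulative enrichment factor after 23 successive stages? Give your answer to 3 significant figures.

The single-stage factor is √(M_heavy/M_light), so 23 stages give [√(4.00/3.02)]^23 = (4.00/3.02)^(23/2).
= 1.32450^(23/2) = 25.3.

25.3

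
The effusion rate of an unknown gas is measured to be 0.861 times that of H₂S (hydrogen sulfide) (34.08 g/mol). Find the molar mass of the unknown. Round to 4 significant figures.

45.97 g/mol

Graham's law gives rate_X/rate_H₂S = √(M_H₂S/M_X).
0.861 = √(34.08/M_X)
M_X = 34.08 / 0.861² = 34.08 / 0.7413 = 45.97 g/mol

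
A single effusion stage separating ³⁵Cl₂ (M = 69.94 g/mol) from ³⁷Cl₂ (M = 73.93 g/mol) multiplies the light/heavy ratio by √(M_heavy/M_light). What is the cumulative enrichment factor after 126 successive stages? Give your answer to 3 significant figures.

33.0

After 126 stages the ratio has grown by (√(73.93/69.94))^126 = (73.93/69.94)^(126/2).
= 1.05705^63 = 33.0.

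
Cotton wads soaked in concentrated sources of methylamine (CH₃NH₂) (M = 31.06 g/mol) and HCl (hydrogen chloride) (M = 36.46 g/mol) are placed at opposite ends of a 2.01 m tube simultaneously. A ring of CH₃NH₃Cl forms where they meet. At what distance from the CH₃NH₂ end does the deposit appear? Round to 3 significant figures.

1.05 m

Graham's law gives d_CH₃NH₂/d_HCl = rate_CH₃NH₂/rate_HCl = √(M_HCl/M_CH₃NH₂) = √(36.46/31.06) = 1.083.
With d_CH₃NH₂ + d_HCl = 2.01 m, d_HCl = 2.01/(1 + 1.083) = 0.9647 m.
d_CH₃NH₂ = 2.01 − 0.9647 = 1.05 m.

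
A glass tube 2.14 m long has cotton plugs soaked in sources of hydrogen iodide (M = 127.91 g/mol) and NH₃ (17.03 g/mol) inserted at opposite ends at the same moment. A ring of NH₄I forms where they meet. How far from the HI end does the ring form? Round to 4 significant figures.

0.5721 m

Graham's law gives d_HI/d_NH₃ = rate_HI/rate_NH₃ = √(M_NH₃/M_HI) = √(17.03/127.91) = 0.3649.
With d_HI + d_NH₃ = 2.14 m, d_NH₃ = 2.14/(1 + 0.3649) = 1.568 m.
d_HI = 2.14 − 1.568 = 0.5721 m.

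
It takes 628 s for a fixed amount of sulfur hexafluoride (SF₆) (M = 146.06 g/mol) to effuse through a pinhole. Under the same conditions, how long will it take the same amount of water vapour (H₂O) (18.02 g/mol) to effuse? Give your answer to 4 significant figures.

220.6 s

Using Graham's law: t_H₂O/t_SF₆ = √(M_H₂O/M_SF₆) = √(18.02/146.06) = √0.1234 = 0.3512.
So the time for H₂O is 628 × 0.3512 = 220.6 s.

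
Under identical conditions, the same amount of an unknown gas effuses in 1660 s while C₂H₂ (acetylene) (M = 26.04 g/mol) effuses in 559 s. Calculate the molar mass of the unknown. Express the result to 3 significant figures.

230 g/mol

From Graham's law, t_X/t_C₂H₂ = √(M_X/M_C₂H₂).
1660/559 = 2.970 = √(M_X/26.04)
M_X = 26.04 × 2.970² = 26.04 × 8.818 = 230 g/mol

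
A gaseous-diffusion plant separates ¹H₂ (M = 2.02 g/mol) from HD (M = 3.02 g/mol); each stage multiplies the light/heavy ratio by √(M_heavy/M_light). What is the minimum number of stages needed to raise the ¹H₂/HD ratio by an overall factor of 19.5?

15

With α = √(3.02/2.02) per stage, ln α = ½ ln(1.49505) = 0.2011.
Need α^N ≥ 19.5 ⇒ N ≥ ln(19.5) / ln α = 2.970 / 0.2011 = 14.77.
Minimum whole number of stages: N = 15.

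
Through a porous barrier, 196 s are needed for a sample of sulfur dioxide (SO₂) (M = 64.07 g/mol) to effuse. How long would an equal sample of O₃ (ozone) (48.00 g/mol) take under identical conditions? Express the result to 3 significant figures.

170 s

From Graham's law, t_O₃/t_SO₂ = √(M_O₃/M_SO₂) = √(48.00/64.07) = √0.7492 = 0.8656.
So the time for O₃ is 196 × 0.8656 = 170 s.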